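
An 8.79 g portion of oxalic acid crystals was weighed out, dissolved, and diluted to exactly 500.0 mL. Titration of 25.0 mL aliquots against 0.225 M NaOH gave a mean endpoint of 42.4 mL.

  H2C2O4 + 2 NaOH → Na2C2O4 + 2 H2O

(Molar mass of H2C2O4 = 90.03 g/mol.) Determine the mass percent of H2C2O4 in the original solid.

n(NaOH) per titration = 0.0424 × 0.225 = 9.54 × 10^-3 mol
From the 1:2 ratio, n(H2C2O4) in each aliquot = 1/2 × 9.54 × 10^-3 = 4.77 × 10^-3 mol
n(H2C2O4) in the whole flask = 4.77 × 10^-3 × 500.0/25.0 = 0.0954 mol
mass of H2C2O4 = 0.0954 × 90.03 = 8.59 g
% H2C2O4 = 8.59 / 8.79 × 100 = 97.7 %

97.7 %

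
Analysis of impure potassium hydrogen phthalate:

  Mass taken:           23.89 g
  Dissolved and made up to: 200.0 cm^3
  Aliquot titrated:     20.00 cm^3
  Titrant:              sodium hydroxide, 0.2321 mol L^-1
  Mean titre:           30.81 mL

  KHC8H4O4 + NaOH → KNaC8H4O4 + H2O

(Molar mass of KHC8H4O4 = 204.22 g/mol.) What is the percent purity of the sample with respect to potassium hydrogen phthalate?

61.13 %

n(NaOH) per titration = 0.03081 × 0.2321 = 7.151 × 10^-3 mol
n(KHC8H4O4) in each aliquot = 7.151 × 10^-3 mol (1:1 ratio)
n(KHC8H4O4) in the whole flask = 7.151 × 10^-3 × 200.0/20.00 = 0.07151 mol
mass of KHC8H4O4 = 0.07151 × 204.22 = 14.60 g
% KHC8H4O4 = 14.60 / 23.89 × 100 = 61.13 %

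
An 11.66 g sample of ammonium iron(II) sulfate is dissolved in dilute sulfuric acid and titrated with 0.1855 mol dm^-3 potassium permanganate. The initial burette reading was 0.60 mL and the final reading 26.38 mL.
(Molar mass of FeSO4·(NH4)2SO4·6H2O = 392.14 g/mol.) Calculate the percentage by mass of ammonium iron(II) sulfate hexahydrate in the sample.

MnO4^- + 5 Fe^2+ + 8 H^+ → Mn^2+ + 5 Fe^3+ + 4 H2O
n(KMnO4) = 0.02578 L × 0.1855 mol/L = 4.782 × 10^-3 mol
From the 5:1 ratio, n(FeSO4·(NH4)2SO4·6H2O) = 5/1 × 4.782 × 10^-3 = 0.02391 mol
mass of FeSO4·(NH4)2SO4·6H2O = 0.02391 × 392.14 g/mol = 9.376 g
% FeSO4·(NH4)2SO4·6H2O = 9.376 / 11.66 × 100 = 80.42 %

80.42 %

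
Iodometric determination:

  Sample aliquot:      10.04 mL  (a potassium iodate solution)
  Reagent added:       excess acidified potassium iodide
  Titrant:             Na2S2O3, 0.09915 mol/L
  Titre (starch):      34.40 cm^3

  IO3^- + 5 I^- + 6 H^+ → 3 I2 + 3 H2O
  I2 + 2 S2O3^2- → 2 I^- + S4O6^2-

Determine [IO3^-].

n(S2O3^2-) = 0.03440 × 0.09915 = 3.411 × 10^-3 mol
n(I2) = n(S2O3^2-)/2 = 1.705 × 10^-3 mol
From the 1:3 ratio, n(IO3^-) in the aliquot = 1/3 × 1.705 × 10^-3 = 5.685 × 10^-4 mol
[IO3^-] = 5.685 × 10^-4 / 0.01004 = 0.05662 mol/L

0.05662 mol/L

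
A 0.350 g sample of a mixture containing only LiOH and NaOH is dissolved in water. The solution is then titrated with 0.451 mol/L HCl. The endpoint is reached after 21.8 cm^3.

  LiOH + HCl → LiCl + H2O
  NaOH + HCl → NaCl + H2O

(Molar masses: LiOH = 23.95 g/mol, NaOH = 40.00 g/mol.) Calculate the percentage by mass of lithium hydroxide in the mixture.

n(HCl) = 0.0218 × 0.451 = 9.83 × 10^-3 mol
Let x = n(LiOH), y = n(NaOH).
Titrant: 1x + 1y = 9.83 × 10^-3;  mass: 23.95x + 40.00y = 0.350
Solving, x = 2.70 × 10^-3 mol, y = 7.14 × 10^-3 mol
mass of LiOH = 2.70 × 10^-3 × 23.95 = 0.0646 g
% LiOH = 0.0646 / 0.350 × 100 = 18.4 %

18.4 %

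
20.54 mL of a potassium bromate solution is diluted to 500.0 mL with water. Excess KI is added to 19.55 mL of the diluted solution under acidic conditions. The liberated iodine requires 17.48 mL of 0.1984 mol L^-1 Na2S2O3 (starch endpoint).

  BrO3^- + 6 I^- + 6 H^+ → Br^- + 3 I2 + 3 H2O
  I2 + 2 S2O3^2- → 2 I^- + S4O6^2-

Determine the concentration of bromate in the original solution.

0.7197 mol/L

n(S2O3^2-) = 0.01748 × 0.1984 = 3.468 × 10^-3 mol
n(I2) = n(S2O3^2-)/2 = 1.734 × 10^-3 mol
From the 1:3 ratio, n(BrO3^-) in the aliquot = 1/3 × 1.734 × 10^-3 = 5.780 × 10^-4 mol
[BrO3^-]_dilute = 5.780 × 10^-4 / 0.01955 = 0.02957 mol/L
[BrO3^-]_original = 0.02957 × 500.0/20.54 = 0.7197 mol/L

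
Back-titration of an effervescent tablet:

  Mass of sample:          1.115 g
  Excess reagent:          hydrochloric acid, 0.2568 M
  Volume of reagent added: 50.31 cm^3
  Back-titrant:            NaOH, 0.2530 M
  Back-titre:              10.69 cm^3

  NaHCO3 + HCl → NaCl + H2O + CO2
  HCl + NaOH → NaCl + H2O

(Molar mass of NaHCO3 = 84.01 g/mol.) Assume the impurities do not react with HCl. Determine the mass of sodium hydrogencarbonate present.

n(HCl) added = 0.05031 × 0.2568 = 0.01292 mol
n(NaOH) used in back-titration = 0.01069 × 0.2530 = 2.705 × 10^-3 mol
n(HCl) left over = 2.705 × 10^-3 mol (1:1 ratio)
n(HCl) consumed by analyte = 0.01292 − 2.705 × 10^-3 = 0.01022 mol
n(NaHCO3) = 0.01022 mol (1:1 ratio)
mass of NaHCO3 = 0.01022 × 84.01 = 0.8582 g

0.8582 g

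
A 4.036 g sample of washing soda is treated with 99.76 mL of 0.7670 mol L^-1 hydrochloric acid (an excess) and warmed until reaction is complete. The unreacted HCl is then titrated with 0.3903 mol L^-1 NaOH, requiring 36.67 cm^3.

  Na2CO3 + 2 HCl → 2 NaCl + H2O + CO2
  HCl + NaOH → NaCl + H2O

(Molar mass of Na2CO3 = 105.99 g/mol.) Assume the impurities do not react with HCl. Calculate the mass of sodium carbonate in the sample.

3.296 g

n(HCl) added = 0.09976 × 0.7670 = 0.07652 mol
n(NaOH) used in back-titration = 0.03667 × 0.3903 = 0.01431 mol
n(HCl) left over = 0.01431 mol (1:1 ratio)
n(HCl) consumed by analyte = 0.07652 − 0.01431 = 0.06220 mol
From the 1:2 ratio, n(Na2CO3) = 1/2 × 0.06220 = 0.03110 mol
mass of Na2CO3 = 0.03110 × 105.99 = 3.296 g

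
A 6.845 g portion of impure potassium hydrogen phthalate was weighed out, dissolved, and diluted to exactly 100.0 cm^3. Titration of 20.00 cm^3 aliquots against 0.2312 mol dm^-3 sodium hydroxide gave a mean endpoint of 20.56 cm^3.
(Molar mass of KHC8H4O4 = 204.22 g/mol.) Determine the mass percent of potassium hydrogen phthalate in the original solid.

70.91 %

KHC8H4O4 + NaOH → KNaC8H4O4 + H2O
n(NaOH) per titration = 0.02056 × 0.2312 = 4.753 × 10^-3 mol
n(KHC8H4O4) in each aliquot = 4.753 × 10^-3 mol (1:1 ratio)
n(KHC8H4O4) in the whole flask = 4.753 × 10^-3 × 100.0/20.00 = 0.02377 mol
mass of KHC8H4O4 = 0.02377 × 204.22 = 4.854 g
% KHC8H4O4 = 4.854 / 6.845 × 100 = 70.91 %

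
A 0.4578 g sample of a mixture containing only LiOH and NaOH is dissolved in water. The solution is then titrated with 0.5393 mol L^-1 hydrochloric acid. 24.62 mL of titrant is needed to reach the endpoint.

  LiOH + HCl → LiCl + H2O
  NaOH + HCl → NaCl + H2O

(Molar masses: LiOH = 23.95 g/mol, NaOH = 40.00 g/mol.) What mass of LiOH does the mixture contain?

0.1094 g

n(HCl) = 0.02462 × 0.5393 = 0.01328 mol
Let x = n(LiOH), y = n(NaOH).
Titrant: 1x + 1y = 0.01328;  mass: 23.95x + 40.00y = 0.4578
Solving, x = 4.567 × 10^-3 mol, y = 8.710 × 10^-3 mol
mass of LiOH = 4.567 × 10^-3 × 23.95 = 0.1094 g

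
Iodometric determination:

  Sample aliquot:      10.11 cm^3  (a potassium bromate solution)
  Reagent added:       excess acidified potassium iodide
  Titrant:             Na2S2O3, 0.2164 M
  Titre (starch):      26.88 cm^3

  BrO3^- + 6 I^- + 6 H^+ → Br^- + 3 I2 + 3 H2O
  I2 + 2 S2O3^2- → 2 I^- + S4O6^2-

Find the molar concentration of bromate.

n(S2O3^2-) = 0.02688 × 0.2164 = 5.817 × 10^-3 mol
n(I2) = n(S2O3^2-)/2 = 2.908 × 10^-3 mol
From the 1:3 ratio, n(BrO3^-) in the aliquot = 1/3 × 2.908 × 10^-3 = 9.695 × 10^-4 mol
[BrO3^-] = 9.695 × 10^-4 / 0.01011 = 0.09589 mol/L

0.09589 M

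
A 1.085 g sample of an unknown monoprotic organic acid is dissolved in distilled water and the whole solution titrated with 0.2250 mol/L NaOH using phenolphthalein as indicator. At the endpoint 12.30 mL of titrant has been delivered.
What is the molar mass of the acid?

392.1 g/mol

n(NaOH) = 0.01230 L × 0.2250 mol/L = 2.768 × 10^-3 mol
n(HA) = 2.768 × 10^-3 mol (1:1 ratio)
M = m / n = 1.085 g / 2.768 × 10^-3 mol = 392.1 g/mol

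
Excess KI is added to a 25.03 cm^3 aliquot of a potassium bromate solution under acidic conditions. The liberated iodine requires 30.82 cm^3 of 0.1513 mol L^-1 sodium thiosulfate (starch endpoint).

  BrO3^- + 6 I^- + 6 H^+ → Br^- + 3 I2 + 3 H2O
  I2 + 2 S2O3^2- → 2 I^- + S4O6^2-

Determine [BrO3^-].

n(S2O3^2-) = 0.03082 × 0.1513 = 4.663 × 10^-3 mol
n(I2) = n(S2O3^2-)/2 = 2.332 × 10^-3 mol
From the 1:3 ratio, n(BrO3^-) in the aliquot = 1/3 × 2.332 × 10^-3 = 7.772 × 10^-4 mol
[BrO3^-] = 7.772 × 10^-4 / 0.02503 = 0.03105 mol/L

0.03105 mol/L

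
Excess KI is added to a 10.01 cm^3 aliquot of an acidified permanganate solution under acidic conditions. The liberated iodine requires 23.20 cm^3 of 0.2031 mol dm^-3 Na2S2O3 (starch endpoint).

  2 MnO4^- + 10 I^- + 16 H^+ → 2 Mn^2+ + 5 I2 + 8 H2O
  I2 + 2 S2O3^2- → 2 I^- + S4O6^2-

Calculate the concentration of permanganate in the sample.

0.09414 mol/L

n(S2O3^2-) = 0.02320 × 0.2031 = 4.712 × 10^-3 mol
n(I2) = n(S2O3^2-)/2 = 2.356 × 10^-3 mol
From the 2:5 ratio, n(MnO4^-) in the aliquot = 2/5 × 2.356 × 10^-3 = 9.424 × 10^-4 mol
[MnO4^-] = 9.424 × 10^-4 / 0.01001 = 0.09414 mol/L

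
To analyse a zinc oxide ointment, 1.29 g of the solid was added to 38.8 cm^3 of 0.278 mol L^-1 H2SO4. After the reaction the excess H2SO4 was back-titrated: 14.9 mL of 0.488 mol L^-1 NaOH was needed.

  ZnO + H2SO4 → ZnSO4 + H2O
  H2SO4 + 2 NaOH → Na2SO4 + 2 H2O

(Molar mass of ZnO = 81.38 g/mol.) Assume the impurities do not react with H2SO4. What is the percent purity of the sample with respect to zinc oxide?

45.1 %

n(H2SO4) added = 0.0388 × 0.278 = 0.0108 mol
n(NaOH) used in back-titration = 0.0149 × 0.488 = 7.27 × 10^-3 mol
From the 1:2 ratio, n(H2SO4) left over = 1/2 × 7.27 × 10^-3 = 3.64 × 10^-3 mol
n(H2SO4) consumed by analyte = 0.0108 − 3.64 × 10^-3 = 7.15 × 10^-3 mol
n(ZnO) = 7.15 × 10^-3 mol (1:1 ratio)
mass of ZnO = 7.15 × 10^-3 × 81.38 = 0.582 g
% ZnO = 0.582 / 1.29 × 100 = 45.1 %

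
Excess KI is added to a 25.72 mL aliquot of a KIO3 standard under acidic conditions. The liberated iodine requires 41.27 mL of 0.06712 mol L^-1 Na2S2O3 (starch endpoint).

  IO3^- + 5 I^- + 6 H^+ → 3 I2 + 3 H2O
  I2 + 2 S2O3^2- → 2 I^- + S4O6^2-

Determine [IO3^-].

n(S2O3^2-) = 0.04127 × 0.06712 = 2.770 × 10^-3 mol
n(I2) = n(S2O3^2-)/2 = 1.385 × 10^-3 mol
From the 1:3 ratio, n(IO3^-) in the aliquot = 1/3 × 1.385 × 10^-3 = 4.617 × 10^-4 mol
[IO3^-] = 4.617 × 10^-4 / 0.02572 = 0.01795 mol/L

0.01795 mol/L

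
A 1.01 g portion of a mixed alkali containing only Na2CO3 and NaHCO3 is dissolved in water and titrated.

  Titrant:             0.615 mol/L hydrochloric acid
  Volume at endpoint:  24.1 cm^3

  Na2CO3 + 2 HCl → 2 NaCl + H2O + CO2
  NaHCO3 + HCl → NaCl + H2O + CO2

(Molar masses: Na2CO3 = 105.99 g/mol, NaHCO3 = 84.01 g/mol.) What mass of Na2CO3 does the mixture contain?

0.402 g

n(HCl) = 0.0241 × 0.615 = 0.0148 mol
Let x = n(Na2CO3), y = n(NaHCO3).
Titrant: 2x + 1y = 0.0148;  mass: 105.99x + 84.01y = 1.01
Solving, x = 3.79 × 10^-3 mol, y = 7.24 × 10^-3 mol
mass of Na2CO3 = 3.79 × 10^-3 × 105.99 = 0.402 g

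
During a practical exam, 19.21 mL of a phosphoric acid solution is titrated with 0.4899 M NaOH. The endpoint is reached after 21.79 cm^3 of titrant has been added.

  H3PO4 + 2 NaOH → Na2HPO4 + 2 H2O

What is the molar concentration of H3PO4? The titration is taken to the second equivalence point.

n(NaOH) = 0.02179 L × 0.4899 mol/L = 0.01067 mol
From the 1:2 mole ratio, n(H3PO4) = 1/2 × 0.01067 = 5.337 × 10^-3 mol
[H3PO4] = 5.337 × 10^-3 mol / 0.01921 L = 0.2778 mol/L

0.2778 M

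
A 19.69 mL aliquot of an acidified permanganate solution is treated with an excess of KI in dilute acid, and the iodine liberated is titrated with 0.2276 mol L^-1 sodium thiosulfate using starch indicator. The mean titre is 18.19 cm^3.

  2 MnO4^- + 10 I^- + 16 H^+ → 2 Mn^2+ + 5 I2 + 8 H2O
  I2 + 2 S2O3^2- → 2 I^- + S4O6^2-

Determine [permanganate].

n(S2O3^2-) = 0.01819 × 0.2276 = 4.140 × 10^-3 mol
n(I2) = n(S2O3^2-)/2 = 2.070 × 10^-3 mol
From the 2:5 ratio, n(MnO4^-) in the aliquot = 2/5 × 2.070 × 10^-3 = 8.280 × 10^-4 mol
[MnO4^-] = 8.280 × 10^-4 / 0.01969 = 0.04205 mol/L

0.04205 mol/L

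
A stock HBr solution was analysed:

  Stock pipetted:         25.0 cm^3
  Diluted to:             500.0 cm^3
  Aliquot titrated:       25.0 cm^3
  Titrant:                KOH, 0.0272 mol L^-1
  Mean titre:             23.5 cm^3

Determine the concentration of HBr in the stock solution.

HBr + KOH → KBr + H2O
n(KOH) = 0.0235 × 0.0272 = 6.39 × 10^-4 mol
n(HBr) in the aliquot = 6.39 × 10^-4 mol (1:1 ratio)
[HBr]_dilute = 6.39 × 10^-4 / 0.0250 = 0.0256 mol/L
Dilution factor = 500.0 / 25.0 = 20.00
[HBr]_stock = 0.0256 × 20.00 = 0.511 mol/L

0.511 mol/L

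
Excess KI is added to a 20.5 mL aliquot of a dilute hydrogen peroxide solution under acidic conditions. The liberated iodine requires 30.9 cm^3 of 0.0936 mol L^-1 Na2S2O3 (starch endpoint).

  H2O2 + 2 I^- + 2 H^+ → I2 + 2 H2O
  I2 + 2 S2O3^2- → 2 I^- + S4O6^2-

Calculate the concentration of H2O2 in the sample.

n(S2O3^2-) = 0.0309 × 0.0936 = 2.89 × 10^-3 mol
n(I2) = n(S2O3^2-)/2 = 1.45 × 10^-3 mol
n(H2O2) in the aliquot = 1.45 × 10^-3 mol (1:1 ratio)
[H2O2] = 1.45 × 10^-3 / 0.0205 = 0.0705 mol/L

0.0705 mol/L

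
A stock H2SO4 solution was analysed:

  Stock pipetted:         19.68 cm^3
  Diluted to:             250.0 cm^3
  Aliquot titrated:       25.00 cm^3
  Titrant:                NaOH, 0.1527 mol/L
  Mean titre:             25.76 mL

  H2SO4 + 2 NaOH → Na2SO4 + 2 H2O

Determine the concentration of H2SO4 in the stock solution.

n(NaOH) = 0.02576 × 0.1527 = 3.934 × 10^-3 mol
From the 1:2 ratio, n(H2SO4) in the aliquot = 1/2 × 3.934 × 10^-3 = 1.967 × 10^-3 mol
[H2SO4]_dilute = 1.967 × 10^-3 / 0.02500 = 0.07867 mol/L
Dilution factor = 250.0 / 19.68 = 12.70
[H2SO4]_stock = 0.07867 × 12.70 = 0.9994 mol/L

0.9994 mol/L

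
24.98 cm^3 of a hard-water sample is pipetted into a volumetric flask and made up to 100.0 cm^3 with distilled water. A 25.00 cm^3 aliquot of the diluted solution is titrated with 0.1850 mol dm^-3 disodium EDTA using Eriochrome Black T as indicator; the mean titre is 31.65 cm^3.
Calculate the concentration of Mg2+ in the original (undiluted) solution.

0.9376 mol/L

Mg^2+ + EDTA^4- → [Mg(EDTA)]^2-
n(EDTA) = 0.03165 × 0.1850 = 5.855 × 10^-3 mol
n(Mg2+) in the aliquot = 5.855 × 10^-3 mol (1:1 ratio)
[Mg2+]_dilute = 5.855 × 10^-3 / 0.02500 = 0.2342 mol/L
Dilution factor = 100.0 / 24.98 = 4.003
[Mg2+]_stock = 0.2342 × 4.003 = 0.9376 mol/L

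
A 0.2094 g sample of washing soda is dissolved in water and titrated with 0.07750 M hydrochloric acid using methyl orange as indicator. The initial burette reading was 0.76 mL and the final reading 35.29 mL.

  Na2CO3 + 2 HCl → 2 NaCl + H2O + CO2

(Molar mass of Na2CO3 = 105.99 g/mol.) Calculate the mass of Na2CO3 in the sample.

0.1418 g

n(HCl) = 0.03453 L × 0.07750 mol/L = 2.676 × 10^-3 mol
From the 1:2 ratio, n(Na2CO3) = 1/2 × 2.676 × 10^-3 = 1.338 × 10^-3 mol
mass of Na2CO3 = 1.338 × 10^-3 × 105.99 g/mol = 0.1418 g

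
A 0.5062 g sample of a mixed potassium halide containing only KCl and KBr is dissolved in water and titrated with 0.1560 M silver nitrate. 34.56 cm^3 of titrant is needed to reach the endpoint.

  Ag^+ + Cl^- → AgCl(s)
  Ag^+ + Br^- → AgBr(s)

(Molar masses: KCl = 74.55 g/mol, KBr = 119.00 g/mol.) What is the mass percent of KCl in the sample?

n(AgNO3) = 0.03456 × 0.1560 = 5.391 × 10^-3 mol
Let x = n(KCl), y = n(KBr).
Titrant: 1x + 1y = 5.391 × 10^-3;  mass: 74.55x + 119.00y = 0.5062
Solving, x = 3.045 × 10^-3 mol, y = 2.346 × 10^-3 mol
mass of KCl = 3.045 × 10^-3 × 74.55 = 0.2270 g
% KCl = 0.2270 / 0.5062 × 100 = 44.85 %

44.85 %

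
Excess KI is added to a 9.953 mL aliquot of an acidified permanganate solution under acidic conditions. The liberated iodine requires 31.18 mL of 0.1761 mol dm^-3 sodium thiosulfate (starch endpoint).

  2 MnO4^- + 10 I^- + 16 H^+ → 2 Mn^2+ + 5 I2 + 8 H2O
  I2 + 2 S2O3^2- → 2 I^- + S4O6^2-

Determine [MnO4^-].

n(S2O3^2-) = 0.03118 × 0.1761 = 5.491 × 10^-3 mol
n(I2) = n(S2O3^2-)/2 = 2.745 × 10^-3 mol
From the 2:5 ratio, n(MnO4^-) in the aliquot = 2/5 × 2.745 × 10^-3 = 1.098 × 10^-3 mol
[MnO4^-] = 1.098 × 10^-3 / 0.009953 = 0.1103 mol/L

0.1103 mol/L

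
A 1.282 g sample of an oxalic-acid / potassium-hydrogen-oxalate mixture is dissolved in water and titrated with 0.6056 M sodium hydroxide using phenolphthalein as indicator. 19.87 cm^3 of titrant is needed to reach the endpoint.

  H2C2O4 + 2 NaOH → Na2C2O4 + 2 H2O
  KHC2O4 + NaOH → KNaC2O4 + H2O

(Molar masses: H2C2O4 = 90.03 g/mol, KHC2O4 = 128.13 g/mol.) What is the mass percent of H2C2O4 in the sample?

n(NaOH) = 0.01987 × 0.6056 = 0.01203 mol
Let x = n(H2C2O4), y = n(KHC2O4).
Titrant: 2x + 1y = 0.01203;  mass: 90.03x + 128.13y = 1.282
Solving, x = 1.563 × 10^-3 mol, y = 8.907 × 10^-3 mol
mass of H2C2O4 = 1.563 × 10^-3 × 90.03 = 0.1407 g
% H2C2O4 = 0.1407 / 1.282 × 100 = 10.98 %

10.98 %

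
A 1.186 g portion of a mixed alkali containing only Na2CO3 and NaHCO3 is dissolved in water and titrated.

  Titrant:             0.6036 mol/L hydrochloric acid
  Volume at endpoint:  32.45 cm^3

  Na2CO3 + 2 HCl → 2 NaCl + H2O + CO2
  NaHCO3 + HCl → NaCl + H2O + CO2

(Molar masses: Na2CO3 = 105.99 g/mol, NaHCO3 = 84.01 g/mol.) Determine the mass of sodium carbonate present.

n(HCl) = 0.03245 × 0.6036 = 0.01959 mol
Let x = n(Na2CO3), y = n(NaHCO3).
Titrant: 2x + 1y = 0.01959;  mass: 105.99x + 84.01y = 1.186
Solving, x = 7.408 × 10^-3 mol, y = 4.772 × 10^-3 mol
mass of Na2CO3 = 7.408 × 10^-3 × 105.99 = 0.7851 g

0.7851 g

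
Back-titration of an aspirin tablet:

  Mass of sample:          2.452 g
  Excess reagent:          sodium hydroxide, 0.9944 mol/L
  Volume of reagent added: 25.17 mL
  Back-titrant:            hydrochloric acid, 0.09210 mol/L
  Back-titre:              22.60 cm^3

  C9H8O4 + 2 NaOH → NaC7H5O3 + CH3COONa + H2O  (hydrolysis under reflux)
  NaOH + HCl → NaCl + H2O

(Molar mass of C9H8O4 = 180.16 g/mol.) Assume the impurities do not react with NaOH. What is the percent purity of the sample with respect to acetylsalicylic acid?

n(NaOH) added = 0.02517 × 0.9944 = 0.02503 mol
n(HCl) used in back-titration = 0.02260 × 0.09210 = 2.081 × 10^-3 mol
n(NaOH) left over = 2.081 × 10^-3 mol (1:1 ratio)
n(NaOH) consumed by analyte = 0.02503 − 2.081 × 10^-3 = 0.02295 mol
From the 1:2 ratio, n(C9H8O4) = 1/2 × 0.02295 = 0.01147 mol
mass of C9H8O4 = 0.01147 × 180.16 = 2.067 g
% C9H8O4 = 2.067 / 2.452 × 100 = 84.30 %

84.30 %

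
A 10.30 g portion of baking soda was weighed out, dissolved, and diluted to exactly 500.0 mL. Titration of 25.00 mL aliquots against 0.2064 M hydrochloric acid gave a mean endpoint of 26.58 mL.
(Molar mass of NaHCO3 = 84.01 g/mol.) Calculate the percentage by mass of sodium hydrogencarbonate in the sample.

89.49 %

NaHCO3 + HCl → NaCl + H2O + CO2
n(HCl) per titration = 0.02658 × 0.2064 = 5.486 × 10^-3 mol
n(NaHCO3) in each aliquot = 5.486 × 10^-3 mol (1:1 ratio)
n(NaHCO3) in the whole flask = 5.486 × 10^-3 × 500.0/25.00 = 0.1097 mol
mass of NaHCO3 = 0.1097 × 84.01 = 9.218 g
% NaHCO3 = 9.218 / 10.30 × 100 = 89.49 %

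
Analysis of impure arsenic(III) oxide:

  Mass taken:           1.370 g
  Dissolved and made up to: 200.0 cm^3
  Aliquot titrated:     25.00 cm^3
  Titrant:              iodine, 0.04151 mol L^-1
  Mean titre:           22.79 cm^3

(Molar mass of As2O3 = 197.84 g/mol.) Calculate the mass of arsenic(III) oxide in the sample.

As2O3 + 2 I2 + 2 H2O → As2O5 + 4 HI
n(I2) per titration = 0.02279 × 0.04151 = 9.460 × 10^-4 mol
From the 1:2 ratio, n(As2O3) in each aliquot = 1/2 × 9.460 × 10^-4 = 4.730 × 10^-4 mol
n(As2O3) in the whole flask = 4.730 × 10^-4 × 200.0/25.00 = 3.784 × 10^-3 mol
mass of As2O3 = 3.784 × 10^-3 × 197.84 = 0.7486 g

0.7486 g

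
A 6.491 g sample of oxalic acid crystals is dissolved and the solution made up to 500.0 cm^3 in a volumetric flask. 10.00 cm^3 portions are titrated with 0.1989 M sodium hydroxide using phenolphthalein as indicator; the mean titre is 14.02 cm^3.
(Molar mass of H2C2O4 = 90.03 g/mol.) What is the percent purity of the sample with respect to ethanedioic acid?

H2C2O4 + 2 NaOH → Na2C2O4 + 2 H2O
n(NaOH) per titration = 0.01402 × 0.1989 = 2.789 × 10^-3 mol
From the 1:2 ratio, n(H2C2O4) in each aliquot = 1/2 × 2.789 × 10^-3 = 1.394 × 10^-3 mol
n(H2C2O4) in the whole flask = 1.394 × 10^-3 × 500.0/10.00 = 0.06971 mol
mass of H2C2O4 = 0.06971 × 90.03 = 6.276 g
% H2C2O4 = 6.276 / 6.491 × 100 = 96.69 %

96.69 %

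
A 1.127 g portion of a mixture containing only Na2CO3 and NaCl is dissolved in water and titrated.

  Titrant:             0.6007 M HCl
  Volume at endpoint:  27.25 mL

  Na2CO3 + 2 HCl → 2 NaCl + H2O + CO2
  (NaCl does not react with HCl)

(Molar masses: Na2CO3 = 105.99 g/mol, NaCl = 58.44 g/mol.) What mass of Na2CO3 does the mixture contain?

0.8675 g

n(HCl) = 0.02725 × 0.6007 = 0.01637 mol
Let x = n(Na2CO3), y = n(NaCl).
Titrant: 2x = 0.01637;  mass: 105.99x + 58.44y = 1.127
Solving, x = 8.185 × 10^-3 mol, y = 4.441 × 10^-3 mol
mass of Na2CO3 = 8.185 × 10^-3 × 105.99 = 0.8675 g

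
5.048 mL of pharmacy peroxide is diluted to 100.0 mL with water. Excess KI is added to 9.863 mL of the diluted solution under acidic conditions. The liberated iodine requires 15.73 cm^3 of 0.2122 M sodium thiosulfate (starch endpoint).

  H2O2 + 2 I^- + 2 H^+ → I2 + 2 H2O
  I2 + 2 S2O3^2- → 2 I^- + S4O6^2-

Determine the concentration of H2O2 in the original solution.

3.352 M

n(S2O3^2-) = 0.01573 × 0.2122 = 3.338 × 10^-3 mol
n(I2) = n(S2O3^2-)/2 = 1.669 × 10^-3 mol
n(H2O2) in the aliquot = 1.669 × 10^-3 mol (1:1 ratio)
[H2O2]_dilute = 1.669 × 10^-3 / 0.009863 = 0.1692 mol/L
[H2O2]_original = 0.1692 × 100.0/5.048 = 3.352 mol/L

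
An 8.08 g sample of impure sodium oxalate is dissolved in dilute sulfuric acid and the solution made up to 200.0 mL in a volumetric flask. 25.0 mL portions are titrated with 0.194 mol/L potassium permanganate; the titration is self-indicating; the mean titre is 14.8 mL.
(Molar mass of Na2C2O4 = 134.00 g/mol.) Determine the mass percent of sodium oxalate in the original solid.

95.2 %

2 MnO4^- + 5 C2O4^2- + 16 H^+ → 2 Mn^2+ + 10 CO2 + 8 H2O
n(KMnO4) per titration = 0.0148 × 0.194 = 2.87 × 10^-3 mol
From the 5:2 ratio, n(Na2C2O4) in each aliquot = 5/2 × 2.87 × 10^-3 = 7.18 × 10^-3 mol
n(Na2C2O4) in the whole flask = 7.18 × 10^-3 × 200.0/25.0 = 0.0574 mol
mass of Na2C2O4 = 0.0574 × 134.00 = 7.69 g
% Na2C2O4 = 7.69 / 8.08 × 100 = 95.2 %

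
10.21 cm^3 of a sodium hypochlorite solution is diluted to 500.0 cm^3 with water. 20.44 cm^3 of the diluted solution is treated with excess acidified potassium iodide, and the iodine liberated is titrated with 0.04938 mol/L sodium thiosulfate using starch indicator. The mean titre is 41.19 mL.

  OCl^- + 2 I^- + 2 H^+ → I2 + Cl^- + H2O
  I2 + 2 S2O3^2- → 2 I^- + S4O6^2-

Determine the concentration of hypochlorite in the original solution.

n(S2O3^2-) = 0.04119 × 0.04938 = 2.034 × 10^-3 mol
n(I2) = n(S2O3^2-)/2 = 1.017 × 10^-3 mol
n(OCl^-) in the aliquot = 1.017 × 10^-3 mol (1:1 ratio)
[OCl^-]_dilute = 1.017 × 10^-3 / 0.02044 = 0.04975 mol/L
[OCl^-]_original = 0.04975 × 500.0/10.21 = 2.437 mol/L

2.437 mol/L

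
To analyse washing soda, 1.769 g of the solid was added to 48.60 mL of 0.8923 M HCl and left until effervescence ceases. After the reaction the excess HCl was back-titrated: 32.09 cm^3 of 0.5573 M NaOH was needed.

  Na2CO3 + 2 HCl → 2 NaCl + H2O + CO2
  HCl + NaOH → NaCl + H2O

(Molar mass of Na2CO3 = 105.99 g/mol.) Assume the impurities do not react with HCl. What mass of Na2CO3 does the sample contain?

n(HCl) added = 0.04860 × 0.8923 = 0.04337 mol
n(NaOH) used in back-titration = 0.03209 × 0.5573 = 0.01788 mol
n(HCl) left over = 0.01788 mol (1:1 ratio)
n(HCl) consumed by analyte = 0.04337 − 0.01788 = 0.02548 mol
From the 1:2 ratio, n(Na2CO3) = 1/2 × 0.02548 = 0.01274 mol
mass of Na2CO3 = 0.01274 × 105.99 = 1.350 g

1.350 g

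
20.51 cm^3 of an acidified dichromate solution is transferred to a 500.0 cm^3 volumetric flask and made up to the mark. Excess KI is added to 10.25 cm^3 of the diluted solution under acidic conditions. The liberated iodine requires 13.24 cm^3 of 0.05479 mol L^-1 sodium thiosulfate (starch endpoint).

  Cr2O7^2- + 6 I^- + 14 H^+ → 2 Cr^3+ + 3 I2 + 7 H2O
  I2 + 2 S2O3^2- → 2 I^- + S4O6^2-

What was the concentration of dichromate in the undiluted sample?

n(S2O3^2-) = 0.01324 × 0.05479 = 7.254 × 10^-4 mol
n(I2) = n(S2O3^2-)/2 = 3.627 × 10^-4 mol
From the 1:3 ratio, n(Cr2O7^2-) in the aliquot = 1/3 × 3.627 × 10^-4 = 1.209 × 10^-4 mol
[Cr2O7^2-]_dilute = 1.209 × 10^-4 / 0.01025 = 0.01180 mol/L
[Cr2O7^2-]_original = 0.01180 × 500.0/20.51 = 0.2876 mol/L

0.2876 mol/L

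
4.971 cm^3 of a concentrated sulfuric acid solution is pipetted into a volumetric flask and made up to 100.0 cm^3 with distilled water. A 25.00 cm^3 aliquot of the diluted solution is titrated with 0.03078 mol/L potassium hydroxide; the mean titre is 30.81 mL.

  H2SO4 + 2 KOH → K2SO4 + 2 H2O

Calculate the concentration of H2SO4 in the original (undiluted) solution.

n(KOH) = 0.03081 × 0.03078 = 9.483 × 10^-4 mol
From the 1:2 ratio, n(H2SO4) in the aliquot = 1/2 × 9.483 × 10^-4 = 4.742 × 10^-4 mol
[H2SO4]_dilute = 4.742 × 10^-4 / 0.02500 = 0.01897 mol/L
Dilution factor = 100.0 / 4.971 = 20.12
[H2SO4]_stock = 0.01897 × 20.12 = 0.3815 mol/L

0.3815 mol/L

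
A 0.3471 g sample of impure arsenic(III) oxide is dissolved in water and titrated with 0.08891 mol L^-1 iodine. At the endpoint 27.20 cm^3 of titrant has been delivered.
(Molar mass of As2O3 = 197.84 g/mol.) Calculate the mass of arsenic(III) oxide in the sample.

0.2392 g

As2O3 + 2 I2 + 2 H2O → As2O5 + 4 HI
n(I2) = 0.02720 L × 0.08891 mol/L = 2.418 × 10^-3 mol
From the 1:2 ratio, n(As2O3) = 1/2 × 2.418 × 10^-3 = 1.209 × 10^-3 mol
mass of As2O3 = 1.209 × 10^-3 × 197.84 g/mol = 0.2392 g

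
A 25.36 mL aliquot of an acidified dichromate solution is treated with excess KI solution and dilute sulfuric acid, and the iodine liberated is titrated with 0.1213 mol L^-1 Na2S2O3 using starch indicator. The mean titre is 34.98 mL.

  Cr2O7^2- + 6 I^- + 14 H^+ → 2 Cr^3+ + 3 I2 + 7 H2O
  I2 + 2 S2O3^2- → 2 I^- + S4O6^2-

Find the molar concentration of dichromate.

0.02789 mol/L

n(S2O3^2-) = 0.03498 × 0.1213 = 4.243 × 10^-3 mol
n(I2) = n(S2O3^2-)/2 = 2.122 × 10^-3 mol
From the 1:3 ratio, n(Cr2O7^2-) in the aliquot = 1/3 × 2.122 × 10^-3 = 7.072 × 10^-4 mol
[Cr2O7^2-] = 7.072 × 10^-4 / 0.02536 = 0.02789 mol/L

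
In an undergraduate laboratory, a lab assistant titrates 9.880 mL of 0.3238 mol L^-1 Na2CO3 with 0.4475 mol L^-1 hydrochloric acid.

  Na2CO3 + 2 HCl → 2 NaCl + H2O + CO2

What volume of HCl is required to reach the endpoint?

n(Na2CO3) = 0.009880 L × 0.3238 mol/L = 3.199 × 10^-3 mol
From the 2:1 stoichiometry, n(HCl) = 2/1 × 3.199 × 10^-3 = 6.398 × 10^-3 mol
V(HCl) = 6.398 × 10^-3 mol / 0.4475 mol/L = 0.01430 L = 14.30 mL

14.30 mL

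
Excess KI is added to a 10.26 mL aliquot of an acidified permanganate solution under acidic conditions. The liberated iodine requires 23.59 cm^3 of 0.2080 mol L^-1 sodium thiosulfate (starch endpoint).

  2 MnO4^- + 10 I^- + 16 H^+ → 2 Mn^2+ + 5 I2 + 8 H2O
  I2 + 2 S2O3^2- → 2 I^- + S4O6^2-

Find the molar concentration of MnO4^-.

0.09565 mol/L

n(S2O3^2-) = 0.02359 × 0.2080 = 4.907 × 10^-3 mol
n(I2) = n(S2O3^2-)/2 = 2.453 × 10^-3 mol
From the 2:5 ratio, n(MnO4^-) in the aliquot = 2/5 × 2.453 × 10^-3 = 9.813 × 10^-4 mol
[MnO4^-] = 9.813 × 10^-4 / 0.01026 = 0.09565 mol/L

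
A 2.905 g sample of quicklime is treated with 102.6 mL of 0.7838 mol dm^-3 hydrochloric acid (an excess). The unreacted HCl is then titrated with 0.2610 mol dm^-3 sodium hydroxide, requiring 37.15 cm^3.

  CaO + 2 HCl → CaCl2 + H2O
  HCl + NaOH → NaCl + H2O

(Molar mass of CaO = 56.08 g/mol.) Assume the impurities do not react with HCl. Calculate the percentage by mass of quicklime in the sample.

68.26 %

n(HCl) added = 0.1026 × 0.7838 = 0.08042 mol
n(NaOH) used in back-titration = 0.03715 × 0.2610 = 9.696 × 10^-3 mol
n(HCl) left over = 9.696 × 10^-3 mol (1:1 ratio)
n(HCl) consumed by analyte = 0.08042 − 9.696 × 10^-3 = 0.07072 mol
From the 1:2 ratio, n(CaO) = 1/2 × 0.07072 = 0.03536 mol
mass of CaO = 0.03536 × 56.08 = 1.983 g
% CaO = 1.983 / 2.905 × 100 = 68.26 %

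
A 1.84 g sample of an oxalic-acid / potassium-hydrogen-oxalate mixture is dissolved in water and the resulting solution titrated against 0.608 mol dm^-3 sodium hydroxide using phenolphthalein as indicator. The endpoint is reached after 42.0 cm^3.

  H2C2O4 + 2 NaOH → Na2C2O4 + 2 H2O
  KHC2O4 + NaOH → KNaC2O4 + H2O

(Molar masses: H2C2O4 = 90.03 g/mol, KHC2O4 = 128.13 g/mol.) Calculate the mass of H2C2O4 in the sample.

n(NaOH) = 0.0420 × 0.608 = 0.0255 mol
Let x = n(H2C2O4), y = n(KHC2O4).
Titrant: 2x + 1y = 0.0255;  mass: 90.03x + 128.13y = 1.84
Solving, x = 8.61 × 10^-3 mol, y = 8.31 × 10^-3 mol
mass of H2C2O4 = 8.61 × 10^-3 × 90.03 = 0.776 g

0.776 g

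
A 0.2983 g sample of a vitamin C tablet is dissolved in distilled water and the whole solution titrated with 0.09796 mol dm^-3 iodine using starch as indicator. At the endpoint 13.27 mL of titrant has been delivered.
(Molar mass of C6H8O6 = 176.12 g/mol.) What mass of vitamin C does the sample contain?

0.2289 g

C6H8O6 + I2 → C6H6O6 + 2 HI
n(I2) = 0.01327 L × 0.09796 mol/L = 1.300 × 10^-3 mol
n(C6H8O6) = 1.300 × 10^-3 mol (1:1 ratio)
mass of C6H8O6 = 1.300 × 10^-3 × 176.12 g/mol = 0.2289 g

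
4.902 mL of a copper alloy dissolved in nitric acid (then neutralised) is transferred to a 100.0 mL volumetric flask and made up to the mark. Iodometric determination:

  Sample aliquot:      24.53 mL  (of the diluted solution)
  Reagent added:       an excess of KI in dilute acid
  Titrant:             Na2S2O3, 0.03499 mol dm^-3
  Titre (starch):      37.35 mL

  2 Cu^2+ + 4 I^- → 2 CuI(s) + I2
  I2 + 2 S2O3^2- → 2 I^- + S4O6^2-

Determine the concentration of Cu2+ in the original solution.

1.087 mol/L

n(S2O3^2-) = 0.03735 × 0.03499 = 1.307 × 10^-3 mol
n(I2) = n(S2O3^2-)/2 = 6.534 × 10^-4 mol
From the 2:1 ratio, n(Cu2+) in the aliquot = 2/1 × 6.534 × 10^-4 = 1.307 × 10^-3 mol
[Cu2+]_dilute = 1.307 × 10^-3 / 0.02453 = 0.05328 mol/L
[Cu2+]_original = 0.05328 × 100.0/4.902 = 1.087 mol/L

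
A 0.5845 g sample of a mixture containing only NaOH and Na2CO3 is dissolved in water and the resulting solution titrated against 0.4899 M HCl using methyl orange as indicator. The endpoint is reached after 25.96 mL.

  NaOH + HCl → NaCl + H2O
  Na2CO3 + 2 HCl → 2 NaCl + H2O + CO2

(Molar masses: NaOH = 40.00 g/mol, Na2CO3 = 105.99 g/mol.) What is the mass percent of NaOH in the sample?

n(HCl) = 0.02596 × 0.4899 = 0.01272 mol
Let x = n(NaOH), y = n(Na2CO3).
Titrant: 1x + 2y = 0.01272;  mass: 40.00x + 105.99y = 0.5845
Solving, x = 6.886 × 10^-3 mol, y = 2.916 × 10^-3 mol
mass of NaOH = 6.886 × 10^-3 × 40.00 = 0.2754 g
% NaOH = 0.2754 / 0.5845 × 100 = 47.12 %

47.12 %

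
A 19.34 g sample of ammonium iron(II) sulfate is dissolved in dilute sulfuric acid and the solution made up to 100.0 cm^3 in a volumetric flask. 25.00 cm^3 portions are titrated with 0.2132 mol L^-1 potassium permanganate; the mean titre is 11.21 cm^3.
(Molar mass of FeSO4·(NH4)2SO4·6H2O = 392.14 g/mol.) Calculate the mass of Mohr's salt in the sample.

18.74 g

MnO4^- + 5 Fe^2+ + 8 H^+ → Mn^2+ + 5 Fe^3+ + 4 H2O
n(KMnO4) per titration = 0.01121 × 0.2132 = 2.390 × 10^-3 mol
From the 5:1 ratio, n(FeSO4·(NH4)2SO4·6H2O) in each aliquot = 5/1 × 2.390 × 10^-3 = 0.01195 mol
n(FeSO4·(NH4)2SO4·6H2O) in the whole flask = 0.01195 × 100.0/25.00 = 0.04780 mol
mass of FeSO4·(NH4)2SO4·6H2O = 0.04780 × 392.14 = 18.74 g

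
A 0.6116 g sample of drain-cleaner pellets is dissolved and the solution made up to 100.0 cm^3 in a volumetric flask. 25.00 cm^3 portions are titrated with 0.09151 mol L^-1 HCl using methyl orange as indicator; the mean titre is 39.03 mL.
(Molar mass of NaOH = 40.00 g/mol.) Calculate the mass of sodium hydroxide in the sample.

0.5715 g

NaOH + HCl → NaCl + H2O
n(HCl) per titration = 0.03903 × 0.09151 = 3.572 × 10^-3 mol
n(NaOH) in each aliquot = 3.572 × 10^-3 mol (1:1 ratio)
n(NaOH) in the whole flask = 3.572 × 10^-3 × 100.0/25.00 = 0.01429 mol
mass of NaOH = 0.01429 × 40.00 = 0.5715 g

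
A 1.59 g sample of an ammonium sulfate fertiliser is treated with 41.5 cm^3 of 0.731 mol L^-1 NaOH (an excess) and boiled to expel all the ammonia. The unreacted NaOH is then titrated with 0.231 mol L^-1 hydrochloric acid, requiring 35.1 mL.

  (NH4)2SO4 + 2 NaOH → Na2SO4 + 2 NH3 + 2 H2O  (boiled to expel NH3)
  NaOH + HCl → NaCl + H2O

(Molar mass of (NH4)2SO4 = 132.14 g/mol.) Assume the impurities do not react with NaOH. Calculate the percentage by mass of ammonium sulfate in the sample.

92.4 %

n(NaOH) added = 0.0415 × 0.731 = 0.0303 mol
n(HCl) used in back-titration = 0.0351 × 0.231 = 8.11 × 10^-3 mol
n(NaOH) left over = 8.11 × 10^-3 mol (1:1 ratio)
n(NaOH) consumed by analyte = 0.0303 − 8.11 × 10^-3 = 0.0222 mol
From the 1:2 ratio, n((NH4)2SO4) = 1/2 × 0.0222 = 0.0111 mol
mass of (NH4)2SO4 = 0.0111 × 132.14 = 1.47 g
% (NH4)2SO4 = 1.47 / 1.59 × 100 = 92.4 %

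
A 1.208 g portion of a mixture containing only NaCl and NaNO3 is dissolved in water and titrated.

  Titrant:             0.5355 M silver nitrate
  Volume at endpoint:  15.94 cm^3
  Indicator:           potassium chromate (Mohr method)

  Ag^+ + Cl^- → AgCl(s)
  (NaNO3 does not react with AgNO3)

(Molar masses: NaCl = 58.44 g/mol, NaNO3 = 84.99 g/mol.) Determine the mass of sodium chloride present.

0.4988 g

n(AgNO3) = 0.01594 × 0.5355 = 8.536 × 10^-3 mol
Let x = n(NaCl), y = n(NaNO3).
Titrant: 1x = 8.536 × 10^-3;  mass: 58.44x + 84.99y = 1.208
Solving, x = 8.536 × 10^-3 mol, y = 8.344 × 10^-3 mol
mass of NaCl = 8.536 × 10^-3 × 58.44 = 0.4988 g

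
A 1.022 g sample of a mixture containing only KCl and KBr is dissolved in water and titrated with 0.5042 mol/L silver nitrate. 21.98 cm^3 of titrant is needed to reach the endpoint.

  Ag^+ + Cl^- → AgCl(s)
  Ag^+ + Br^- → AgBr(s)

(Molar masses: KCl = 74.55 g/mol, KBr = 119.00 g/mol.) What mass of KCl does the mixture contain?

n(AgNO3) = 0.02198 × 0.5042 = 0.01108 mol
Let x = n(KCl), y = n(KBr).
Titrant: 1x + 1y = 0.01108;  mass: 74.55x + 119.00y = 1.022
Solving, x = 6.677 × 10^-3 mol, y = 4.405 × 10^-3 mol
mass of KCl = 6.677 × 10^-3 × 74.55 = 0.4978 g

0.4978 g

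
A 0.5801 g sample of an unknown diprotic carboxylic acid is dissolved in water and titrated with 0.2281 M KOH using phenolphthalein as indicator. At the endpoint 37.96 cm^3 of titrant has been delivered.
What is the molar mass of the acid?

134.0 g/mol

n(KOH) = 0.03796 L × 0.2281 mol/L = 8.659 × 10^-3 mol
From the 1:2 ratio, n(H2A) = 1/2 × 8.659 × 10^-3 = 4.329 × 10^-3 mol
M = m / n = 0.5801 g / 4.329 × 10^-3 mol = 134.0 g/mol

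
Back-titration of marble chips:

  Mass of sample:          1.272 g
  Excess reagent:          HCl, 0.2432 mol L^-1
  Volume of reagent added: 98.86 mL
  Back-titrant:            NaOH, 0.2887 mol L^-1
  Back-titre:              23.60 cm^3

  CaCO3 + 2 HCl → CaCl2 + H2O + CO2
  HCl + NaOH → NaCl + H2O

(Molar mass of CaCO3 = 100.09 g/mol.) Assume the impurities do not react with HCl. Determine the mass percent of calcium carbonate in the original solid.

n(HCl) added = 0.09886 × 0.2432 = 0.02404 mol
n(NaOH) used in back-titration = 0.02360 × 0.2887 = 6.813 × 10^-3 mol
n(HCl) left over = 6.813 × 10^-3 mol (1:1 ratio)
n(HCl) consumed by analyte = 0.02404 − 6.813 × 10^-3 = 0.01723 mol
From the 1:2 ratio, n(CaCO3) = 1/2 × 0.01723 = 8.615 × 10^-3 mol
mass of CaCO3 = 8.615 × 10^-3 × 100.09 = 0.8622 g
% CaCO3 = 0.8622 / 1.272 × 100 = 67.79 %

67.79 %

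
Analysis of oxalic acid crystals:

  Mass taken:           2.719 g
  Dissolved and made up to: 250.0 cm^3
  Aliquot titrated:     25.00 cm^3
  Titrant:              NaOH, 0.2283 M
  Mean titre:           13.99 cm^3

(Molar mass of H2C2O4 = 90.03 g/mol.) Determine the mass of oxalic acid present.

H2C2O4 + 2 NaOH → Na2C2O4 + 2 H2O
n(NaOH) per titration = 0.01399 × 0.2283 = 3.194 × 10^-3 mol
From the 1:2 ratio, n(H2C2O4) in each aliquot = 1/2 × 3.194 × 10^-3 = 1.597 × 10^-3 mol
n(H2C2O4) in the whole flask = 1.597 × 10^-3 × 250.0/25.00 = 0.01597 mol
mass of H2C2O4 = 0.01597 × 90.03 = 1.438 g

1.438 g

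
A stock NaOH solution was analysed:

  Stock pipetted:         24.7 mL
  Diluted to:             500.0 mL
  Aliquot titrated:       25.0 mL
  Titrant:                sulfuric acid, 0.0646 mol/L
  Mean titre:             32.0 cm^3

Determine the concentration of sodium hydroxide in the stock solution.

3.35 mol/L

2 NaOH + H2SO4 → Na2SO4 + 2 H2O
n(H2SO4) = 0.0320 × 0.0646 = 2.07 × 10^-3 mol
From the 2:1 ratio, n(NaOH) in the aliquot = 2/1 × 2.07 × 10^-3 = 4.13 × 10^-3 mol
[NaOH]_dilute = 4.13 × 10^-3 / 0.0250 = 0.165 mol/L
Dilution factor = 500.0 / 24.7 = 20.24
[NaOH]_stock = 0.165 × 20.24 = 3.35 mol/L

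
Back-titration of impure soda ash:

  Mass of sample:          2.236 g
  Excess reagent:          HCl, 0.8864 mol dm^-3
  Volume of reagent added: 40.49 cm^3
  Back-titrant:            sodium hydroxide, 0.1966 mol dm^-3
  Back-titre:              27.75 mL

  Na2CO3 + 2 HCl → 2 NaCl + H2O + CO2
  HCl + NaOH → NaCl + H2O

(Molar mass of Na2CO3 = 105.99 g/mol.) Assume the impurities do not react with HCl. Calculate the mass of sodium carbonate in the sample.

n(HCl) added = 0.04049 × 0.8864 = 0.03589 mol
n(NaOH) used in back-titration = 0.02775 × 0.1966 = 5.456 × 10^-3 mol
n(HCl) left over = 5.456 × 10^-3 mol (1:1 ratio)
n(HCl) consumed by analyte = 0.03589 − 5.456 × 10^-3 = 0.03043 mol
From the 1:2 ratio, n(Na2CO3) = 1/2 × 0.03043 = 0.01522 mol
mass of Na2CO3 = 0.01522 × 105.99 = 1.613 g

1.613 g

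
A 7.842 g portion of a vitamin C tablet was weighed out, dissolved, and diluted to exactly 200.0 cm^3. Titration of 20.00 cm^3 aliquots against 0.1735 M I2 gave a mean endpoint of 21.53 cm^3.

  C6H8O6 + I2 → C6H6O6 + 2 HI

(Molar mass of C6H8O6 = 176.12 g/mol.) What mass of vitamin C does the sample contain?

6.579 g

n(I2) per titration = 0.02153 × 0.1735 = 3.735 × 10^-3 mol
n(C6H8O6) in each aliquot = 3.735 × 10^-3 mol (1:1 ratio)
n(C6H8O6) in the whole flask = 3.735 × 10^-3 × 200.0/20.00 = 0.03735 mol
mass of C6H8O6 = 0.03735 × 176.12 = 6.579 g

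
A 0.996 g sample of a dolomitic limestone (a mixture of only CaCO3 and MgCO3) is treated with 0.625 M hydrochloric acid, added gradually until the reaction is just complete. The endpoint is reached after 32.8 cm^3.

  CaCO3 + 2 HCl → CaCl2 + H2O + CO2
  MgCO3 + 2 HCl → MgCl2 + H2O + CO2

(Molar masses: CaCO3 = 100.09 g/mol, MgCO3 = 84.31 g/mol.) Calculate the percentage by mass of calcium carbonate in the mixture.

n(HCl) = 0.0328 × 0.625 = 0.0205 mol
Let x = n(CaCO3), y = n(MgCO3).
Titrant: 2x + 2y = 0.0205;  mass: 100.09x + 84.31y = 0.996
Solving, x = 8.35 × 10^-3 mol, y = 1.90 × 10^-3 mol
mass of CaCO3 = 8.35 × 10^-3 × 100.09 = 0.836 g
% CaCO3 = 0.836 / 0.996 × 100 = 83.9 %

83.9 %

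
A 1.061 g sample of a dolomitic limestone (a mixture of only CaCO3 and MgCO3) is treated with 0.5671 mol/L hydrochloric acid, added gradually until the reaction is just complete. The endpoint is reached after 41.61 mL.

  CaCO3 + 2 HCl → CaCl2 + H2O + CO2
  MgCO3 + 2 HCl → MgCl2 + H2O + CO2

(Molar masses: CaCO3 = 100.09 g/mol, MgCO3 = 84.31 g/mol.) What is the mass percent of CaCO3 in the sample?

n(HCl) = 0.04161 × 0.5671 = 0.02360 mol
Let x = n(CaCO3), y = n(MgCO3).
Titrant: 2x + 2y = 0.02360;  mass: 100.09x + 84.31y = 1.061
Solving, x = 4.199 × 10^-3 mol, y = 7.599 × 10^-3 mol
mass of CaCO3 = 4.199 × 10^-3 × 100.09 = 0.4203 g
% CaCO3 = 0.4203 / 1.061 × 100 = 39.62 %

39.62 %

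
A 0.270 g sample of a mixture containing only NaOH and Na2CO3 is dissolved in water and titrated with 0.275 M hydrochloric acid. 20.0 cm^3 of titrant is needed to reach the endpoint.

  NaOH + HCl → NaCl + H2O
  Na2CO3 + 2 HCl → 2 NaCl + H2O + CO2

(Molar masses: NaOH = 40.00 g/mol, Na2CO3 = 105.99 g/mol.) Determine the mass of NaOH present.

n(HCl) = 0.0200 × 0.275 = 5.50 × 10^-3 mol
Let x = n(NaOH), y = n(Na2CO3).
Titrant: 1x + 2y = 5.50 × 10^-3;  mass: 40.00x + 105.99y = 0.270
Solving, x = 1.65 × 10^-3 mol, y = 1.92 × 10^-3 mol
mass of NaOH = 1.65 × 10^-3 × 40.00 = 0.0661 g

0.0661 g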